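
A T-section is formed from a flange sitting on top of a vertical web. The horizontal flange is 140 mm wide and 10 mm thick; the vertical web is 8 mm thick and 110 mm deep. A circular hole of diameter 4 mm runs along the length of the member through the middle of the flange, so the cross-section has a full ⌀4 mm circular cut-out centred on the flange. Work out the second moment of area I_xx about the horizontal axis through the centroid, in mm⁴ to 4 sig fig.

I_xx ≈ 2.837 × 10⁶ mm⁴

Break the section into simple shapes (no overlaps), measuring from the bottom-left corner of the bounding box.
Flange: 140 × 10, A = 1 400 mm², y = 115 mm, Ī = 11666.7 mm⁴.
Web: 8 × 110, A = 880 mm², y = 55 mm, Ī = 887 333 mm⁴.
Hole (subtracted): ⌀4, A = 12.5664 mm², y = 115 mm, Ī = 12.5664 mm⁴.
Centroid: ȳ = ΣA·y / ΣA = 91.7138 mm.
Transfer each piece to the horizontal axis through the centroid using Ī + A·d² with d = y − 91.7138:
  flange: d = 23.2862 mm → contributes +770 815 mm⁴
  web: d = -36.7138 mm → contributes +2 073 486 mm⁴
  hole: d = 23.2862 mm → contributes −6826.67 mm⁴
Total I = 2 837 474 mm⁴.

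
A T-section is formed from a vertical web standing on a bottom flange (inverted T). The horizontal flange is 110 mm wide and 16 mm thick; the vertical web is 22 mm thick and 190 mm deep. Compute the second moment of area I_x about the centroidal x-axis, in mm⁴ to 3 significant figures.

I_x ≈ 2.58 × 10⁷ mm⁴

Treat the section as a set of non-overlapping primitives; coordinates are from the bounding-box lower-left.
Flange: 110 × 16, A = 1 760 mm², y = 8 mm, Ī = 37 547 mm⁴.
Web: 22 × 190, A = 4 180 mm², y = 111 mm, Ī = 12 574 833 mm⁴.
Centroid: ȳ = ΣA·y / ΣA = 80.481 mm.
Transfer each piece to the centroidal x-axis using Ī + A·d² with d = y − 80.481:
  flange: d = -72.481 mm → contributes +9 283 821 mm⁴
  web: d = 30.519 mm → contributes +16 468 002 mm⁴
Total I = 25 751 823 mm⁴.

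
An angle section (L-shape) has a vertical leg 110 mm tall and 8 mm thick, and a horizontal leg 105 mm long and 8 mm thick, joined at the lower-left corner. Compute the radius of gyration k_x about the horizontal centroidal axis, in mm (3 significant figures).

k_x ≈ 34.4 mm

Treat the section as a set of non-overlapping primitives; coordinates are from the bounding-box lower-left.
Vertical leg: 8 × 110, A = 880 mm², y = 55 mm, Ī = 887 333 mm⁴.
Horizontal leg (remainder): 97 × 8, A = 776 mm², y = 4 mm, Ī = 4138.7 mm⁴.
Centroid: ȳ = ΣA·y / ΣA = 31.101 mm.
Transfer each piece to the horizontal centroidal axis using Ī + A·d² with d = y − 31.101:
  vertical leg: d = 23.899 mm → contributes +1 389 937 mm⁴
  horizontal leg (remainder): d = -27.101 mm → contributes +574 102 mm⁴
Total I = 1 964 039 mm⁴.
Radius of gyration: k = √(I/A) = √(1 964 039 / 1 656) = 34.439 mm.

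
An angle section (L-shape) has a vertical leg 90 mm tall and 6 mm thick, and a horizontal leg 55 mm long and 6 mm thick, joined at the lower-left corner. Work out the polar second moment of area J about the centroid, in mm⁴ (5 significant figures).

J ≈ 9.0558 × 10⁵ mm⁴

Break the section into simple shapes (no overlaps), measuring from the bottom-left corner of the bounding box.
Vertical leg: 6 × 90, A = 540 mm², y = 45 mm, Ī = 364 500 mm⁴.
Horizontal leg (remainder): 49 × 6, A = 294 mm², y = 3 mm, Ī = 882 mm⁴.
Centroid: ȳ = ΣA·y / ΣA = 30.19424 mm.
Transfer each piece to the centroidal x-axis using Ī + A·d² with d = y − 30.19424:
  vertical leg: d = 14.80576 mm → contributes +482873.6 mm⁴
  horizontal leg (remainder): d = -27.19424 mm → contributes +218302.9 mm⁴
Total I = 701176.5 mm⁴.
For the y-axis: x̄ = 12.69424 mm.
Repeating about the centroidal y-axis gives I_y = 204 404 mm⁴.
Polar second moment: J = I_x + I_y = 905580.6 mm⁴.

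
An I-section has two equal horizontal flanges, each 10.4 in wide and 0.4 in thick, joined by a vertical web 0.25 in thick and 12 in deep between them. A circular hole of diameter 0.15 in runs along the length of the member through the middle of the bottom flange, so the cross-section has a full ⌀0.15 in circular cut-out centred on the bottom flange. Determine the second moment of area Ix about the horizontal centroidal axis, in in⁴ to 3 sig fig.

Treat the section as a set of non-overlapping primitives; coordinates are from the bounding-box lower-left.
Bottom flange: 10.4 × 0.4, A = 4.16 in², y = 0.2 in, Ī = 0.055467 in⁴.
Web: 0.25 × 12, A = 3 in², y = 6.4 in, Ī = 36 in⁴.
Top flange: 10.4 × 0.4, A = 4.16 in², y = 12.6 in, Ī = 0.055467 in⁴.
Hole (subtracted): ⌀0.15, A = 0.017671 in², y = 0.2 in, Ī = 0.00002485 in⁴.
Centroid: ȳ = ΣA·y / ΣA = 6.4097 in.
Transfer each piece to the horizontal centroidal axis using Ī + A·d² with d = y − 6.4097:
  bottom flange: d = -6.2097 in → contributes +160.47 in⁴
  web: d = -0.0096938 in → contributes +36 in⁴
  top flange: d = 6.1903 in → contributes +159.47 in⁴
  hole: d = -6.2097 in → contributes −0.68144 in⁴
Total I = 355.25 in⁴.

Ix ≈ 355 in⁴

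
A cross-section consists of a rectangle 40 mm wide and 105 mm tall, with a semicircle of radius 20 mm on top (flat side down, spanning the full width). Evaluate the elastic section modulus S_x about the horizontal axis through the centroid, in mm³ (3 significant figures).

Split into non-overlapping primitives; take the origin at the lower-left of the bounding box.
Rectangular body: 40 × 105, A = 4 200 mm², y = 52.5 mm, Ī = 3 858 750 mm⁴.
Semicircular cap: semicircle r = 20, A = 628.32 mm², y = 113.49 mm, Ī = 17 561 mm⁴.
Centroid: ȳ = ΣA·y / ΣA = 60.437 mm.
Transfer each piece to the horizontal axis through the centroid using Ī + A·d² with d = y − 60.437:
  rectangular body: d = -7.9365 mm → contributes +4 123 301 mm⁴
  semicircular cap: d = 53.052 mm → contributes +1 785 956 mm⁴
Total I = 5 909 257 mm⁴.
Extreme fibre distance c = 64.563 mm; S = I/c = 91 526 mm³.

S_x ≈ 9.15 × 10⁴ mm³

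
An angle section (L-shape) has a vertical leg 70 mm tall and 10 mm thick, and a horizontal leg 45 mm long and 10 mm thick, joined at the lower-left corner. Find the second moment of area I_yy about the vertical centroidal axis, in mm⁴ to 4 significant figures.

Decompose the section into non-overlapping parts with the origin at the bottom-left of its bounding rectangle.
Vertical leg: 10 × 70, A = 700 mm², x = 5 mm, Ī = 5833.33 mm⁴.
Horizontal leg (remainder): 35 × 10, A = 350 mm², x = 27.5 mm, Ī = 35729.2 mm⁴.
Centroid: x̄ = ΣA·x / ΣA = 12.5 mm.
Transfer each piece to the vertical centroidal axis using Ī + A·d² with d = x − 12.5:
  vertical leg: d = -7.5 mm → contributes +45208.3 mm⁴
  horizontal leg (remainder): d = 15 mm → contributes +114 479 mm⁴
Total I = 159 688 mm⁴.

I_yy ≈ 1.597 × 10⁵ mm⁴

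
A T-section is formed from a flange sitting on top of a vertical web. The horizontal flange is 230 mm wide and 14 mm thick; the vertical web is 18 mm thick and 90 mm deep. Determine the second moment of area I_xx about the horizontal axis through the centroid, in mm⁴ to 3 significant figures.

Treat the section as a set of non-overlapping primitives; coordinates are from the bounding-box lower-left.
Flange: 230 × 14, A = 3 220 mm², y = 97 mm, Ī = 52 593 mm⁴.
Web: 18 × 90, A = 1 620 mm², y = 45 mm, Ī = 1 093 500 mm⁴.
Centroid: ȳ = ΣA·y / ΣA = 79.595 mm.
Transfer each piece to the horizontal axis through the centroid using Ī + A·d² with d = y − 79.595:
  flange: d = 17.405 mm → contributes +1 028 036 mm⁴
  web: d = -34.595 mm → contributes +3 032 343 mm⁴
Total I = 4 060 380 mm⁴.

I_xx ≈ 4.06 × 10⁶ mm⁴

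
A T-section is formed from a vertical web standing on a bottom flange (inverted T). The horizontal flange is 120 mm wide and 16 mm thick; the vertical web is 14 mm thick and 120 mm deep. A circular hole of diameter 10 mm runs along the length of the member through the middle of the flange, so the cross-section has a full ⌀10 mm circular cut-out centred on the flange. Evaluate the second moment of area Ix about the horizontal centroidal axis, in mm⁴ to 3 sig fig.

Ix ≈ 6.12 × 10⁶ mm⁴

Decompose the section into non-overlapping parts with the origin at the bottom-left of its bounding rectangle.
Flange: 120 × 16, A = 1 920 mm², y = 8 mm, Ī = 40 960 mm⁴.
Web: 14 × 120, A = 1 680 mm², y = 76 mm, Ī = 2 016 000 mm⁴.
Hole (subtracted): ⌀10, A = 78.54 mm², y = 8 mm, Ī = 490.87 mm⁴.
Centroid: ȳ = ΣA·y / ΣA = 40.441 mm.
Transfer each piece to the horizontal centroidal axis using Ī + A·d² with d = y − 40.441:
  flange: d = -32.441 mm → contributes +2 061 614 mm⁴
  web: d = 35.559 mm → contributes +4 140 253 mm⁴
  hole: d = -32.441 mm → contributes −83 148 mm⁴
Total I = 6 118 719 mm⁴.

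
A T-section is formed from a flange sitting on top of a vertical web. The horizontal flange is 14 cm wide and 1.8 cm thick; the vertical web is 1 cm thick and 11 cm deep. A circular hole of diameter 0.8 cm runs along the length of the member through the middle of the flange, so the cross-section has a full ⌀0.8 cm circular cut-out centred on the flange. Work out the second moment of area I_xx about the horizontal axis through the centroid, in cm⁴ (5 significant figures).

I_xx ≈ 429.42 cm⁴

Split into non-overlapping primitives; take the origin at the lower-left of the bounding box.
Flange: 14 × 1.8, A = 25.2 cm², y = 11.9 cm, Ī = 6.804 cm⁴.
Web: 1 × 11, A = 11 cm², y = 5.5 cm, Ī = 110.9167 cm⁴.
Hole (subtracted): ⌀0.8, A = 0.5026548 cm², y = 11.9 cm, Ī = 0.02010619 cm⁴.
Centroid: ȳ = ΣA·y / ΣA = 9.927865 cm.
Transfer each piece to the horizontal axis through the centroid using Ī + A·d² with d = y − 9.927865:
  flange: d = 1.972135 cm → contributes +104.8148 cm⁴
  web: d = -4.427865 cm → contributes +326.5825 cm⁴
  hole: d = 1.972135 cm → contributes −1.975091 cm⁴
Total I = 429.4222 cm⁴.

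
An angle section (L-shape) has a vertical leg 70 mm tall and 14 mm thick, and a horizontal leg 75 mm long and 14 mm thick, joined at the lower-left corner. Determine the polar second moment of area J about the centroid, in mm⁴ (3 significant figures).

J ≈ 1.69 × 10⁶ mm⁴

Treat the section as a set of non-overlapping primitives; coordinates are from the bounding-box lower-left.
Vertical leg: 14 × 70, A = 980 mm², y = 35 mm, Ī = 400 167 mm⁴.
Horizontal leg (remainder): 61 × 14, A = 854 mm², y = 7 mm, Ī = 13 949 mm⁴.
Centroid: ȳ = ΣA·y / ΣA = 21.962 mm.
Transfer each piece to the centroidal x-axis using Ī + A·d² with d = y − 21.962:
  vertical leg: d = 13.038 mm → contributes +566 761 mm⁴
  horizontal leg (remainder): d = -14.962 mm → contributes +205 122 mm⁴
Total I = 771 883 mm⁴.
For the y-axis: x̄ = 24.462 mm.
Repeating about the centroidal y-axis gives I_y = 922 540 mm⁴.
Polar second moment: J = I_x + I_y = 1 694 423 mm⁴.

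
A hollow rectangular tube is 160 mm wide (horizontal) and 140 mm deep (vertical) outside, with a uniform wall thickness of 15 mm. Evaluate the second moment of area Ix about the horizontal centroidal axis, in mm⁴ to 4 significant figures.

Ix ≈ 2.217 × 10⁷ mm⁴

Decompose the section into non-overlapping parts with the origin at the bottom-left of its bounding rectangle.
Outer rectangle: 160 × 140, A = 22 400 mm², y = 70 mm, Ī = 36 586 667 mm⁴.
Inner void (subtracted): 130 × 110, A = 14 300 mm², y = 70 mm, Ī = 14 419 167 mm⁴.
By symmetry the centroid is at mid-height, ȳ = 70 mm.
All pieces are centred on the horizontal centroidal axis, so I = ΣĪ (holes subtracted) = 22 167 500 mm⁴.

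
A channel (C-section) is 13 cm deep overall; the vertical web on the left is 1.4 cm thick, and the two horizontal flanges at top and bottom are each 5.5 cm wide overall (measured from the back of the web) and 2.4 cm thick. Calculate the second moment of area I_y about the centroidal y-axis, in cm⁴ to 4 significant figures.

Treat the section as a set of non-overlapping primitives; coordinates are from the bounding-box lower-left.
Web: 1.4 × 13, A = 18.2 cm², x = 0.7 cm, Ī = 2.97267 cm⁴.
Top flange (beyond web): 4.1 × 2.4, A = 9.84 cm², x = 3.45 cm, Ī = 13.7842 cm⁴.
Bottom flange (beyond web): 4.1 × 2.4, A = 9.84 cm², x = 3.45 cm, Ī = 13.7842 cm⁴.
Centroid: x̄ = ΣA·x / ΣA = 2.12872 cm.
Transfer each piece to the centroidal y-axis using Ī + A·d² with d = x − 2.12872:
  web: d = -1.42872 cm → contributes +40.1234 cm⁴
  top flange (beyond web): d = 1.32128 cm → contributes +30.9626 cm⁴
  bottom flange (beyond web): d = 1.32128 cm → contributes +30.9626 cm⁴
Total I = 102.049 cm⁴.

I_y ≈ 102.0 cm⁴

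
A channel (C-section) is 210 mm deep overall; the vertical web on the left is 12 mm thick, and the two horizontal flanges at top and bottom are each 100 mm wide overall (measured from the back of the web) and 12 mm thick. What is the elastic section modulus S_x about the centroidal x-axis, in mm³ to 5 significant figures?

S_x ≈ 2.8558 × 10⁵ mm³

Split into non-overlapping primitives; take the origin at the lower-left of the bounding box.
Web: 12 × 210, A = 2 520 mm², y = 105 mm, Ī = 9 261 000 mm⁴.
Top flange (beyond web): 88 × 12, A = 1 056 mm², y = 204 mm, Ī = 12 672 mm⁴.
Bottom flange (beyond web): 88 × 12, A = 1 056 mm², y = 6 mm, Ī = 12 672 mm⁴.
By symmetry the centroid is at mid-height, ȳ = 105 mm.
Transfer each piece to the centroidal x-axis using Ī + A·d² with d = y − 105:
  web: d = 0 mm → contributes +9 261 000 mm⁴
  top flange (beyond web): d = 99 mm → contributes +10 362 528 mm⁴
  bottom flange (beyond web): d = -99 mm → contributes +10 362 528 mm⁴
Total I = 29 986 056 mm⁴.
Extreme fibre distance c = 105 mm; S = I/c = 285581.5 mm³.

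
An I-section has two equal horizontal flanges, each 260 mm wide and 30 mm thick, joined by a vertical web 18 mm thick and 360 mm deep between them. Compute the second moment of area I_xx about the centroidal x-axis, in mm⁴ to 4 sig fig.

Treat the section as a set of non-overlapping primitives; coordinates are from the bounding-box lower-left.
Bottom flange: 260 × 30, A = 7 800 mm², y = 15 mm, Ī = 585 000 mm⁴.
Web: 18 × 360, A = 6 480 mm², y = 210 mm, Ī = 69 984 000 mm⁴.
Top flange: 260 × 30, A = 7 800 mm², y = 405 mm, Ī = 585 000 mm⁴.
By symmetry the centroid is at mid-height, ȳ = 210 mm.
Transfer each piece to the centroidal x-axis using Ī + A·d² with d = y − 210:
  bottom flange: d = -195 mm → contributes +297 180 000 mm⁴
  web: d = 0 mm → contributes +69 984 000 mm⁴
  top flange: d = 195 mm → contributes +297 180 000 mm⁴
Total I = 664 344 000 mm⁴.

I_xx ≈ 6.643 × 10⁸ mm⁴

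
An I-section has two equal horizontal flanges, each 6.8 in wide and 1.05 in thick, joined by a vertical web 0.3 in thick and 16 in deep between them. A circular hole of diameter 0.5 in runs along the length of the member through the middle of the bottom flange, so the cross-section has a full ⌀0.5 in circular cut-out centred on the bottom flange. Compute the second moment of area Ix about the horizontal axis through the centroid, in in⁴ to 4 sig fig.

Split into non-overlapping primitives; take the origin at the lower-left of the bounding box.
Bottom flange: 6.8 × 1.05, A = 7.14 in², y = 0.525 in, Ī = 0.655988 in⁴.
Web: 0.3 × 16, A = 4.8 in², y = 9.05 in, Ī = 102.4 in⁴.
Top flange: 6.8 × 1.05, A = 7.14 in², y = 17.575 in, Ī = 0.655988 in⁴.
Hole (subtracted): ⌀0.5, A = 0.19635 in², y = 0.525 in, Ī = 0.00306796 in⁴.
Centroid: ȳ = ΣA·y / ΣA = 9.13864 in.
Transfer each piece to the horizontal axis through the centroid using Ī + A·d² with d = y − 9.13864:
  bottom flange: d = -8.61364 in → contributes +530.407 in⁴
  web: d = -0.0886418 in → contributes +102.438 in⁴
  top flange: d = 8.43636 in → contributes +508.825 in⁴
  hole: d = -8.61364 in → contributes −14.5712 in⁴
Total I = 1127.1 in⁴.

Ix ≈ 1127 in⁴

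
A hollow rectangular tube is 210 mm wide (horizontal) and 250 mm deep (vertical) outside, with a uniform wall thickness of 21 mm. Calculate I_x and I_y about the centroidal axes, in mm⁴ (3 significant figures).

I_x ≈ 1.47 × 10⁸ mm⁴, I_y ≈ 1.11 × 10⁸ mm⁴

Split into non-overlapping primitives; take the origin at the lower-left of the bounding box.
Outer rectangle: 210 × 250, A = 52 500 mm², y = 125 mm, Ī = 273 437 500 mm⁴.
Inner void (subtracted): 168 × 208, A = 34 944 mm², y = 125 mm, Ī = 125 984 768 mm⁴.
By symmetry the centroid is at mid-height, ȳ = 125 mm.
All pieces are centred on the centroidal x-axis, so I = ΣĪ (holes subtracted) = 147 452 732 mm⁴.
Repeating about the centroidal y-axis gives I_y = 110 749 212 mm⁴.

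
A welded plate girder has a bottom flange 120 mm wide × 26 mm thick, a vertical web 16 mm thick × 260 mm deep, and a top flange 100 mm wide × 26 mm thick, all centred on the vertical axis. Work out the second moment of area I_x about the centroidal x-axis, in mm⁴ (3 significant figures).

Decompose the section into non-overlapping parts with the origin at the bottom-left of its bounding rectangle.
Bottom plate: 120 × 26, A = 3 120 mm², y = 13 mm, Ī = 175 760 mm⁴.
Web plate: 16 × 260, A = 4 160 mm², y = 156 mm, Ī = 23 434 667 mm⁴.
Top plate: 100 × 26, A = 2 600 mm², y = 299 mm, Ī = 146 467 mm⁴.
Centroid: ȳ = ΣA·y / ΣA = 148.47 mm.
Transfer each piece to the centroidal x-axis using Ī + A·d² with d = y − 148.47:
  bottom plate: d = -135.47 mm → contributes +57 437 492 mm⁴
  web plate: d = 7.5263 mm → contributes +23 670 312 mm⁴
  top plate: d = 150.53 mm → contributes +59 057 713 mm⁴
Total I = 140 165 516 mm⁴.

I_x ≈ 1.40 × 10⁸ mm⁴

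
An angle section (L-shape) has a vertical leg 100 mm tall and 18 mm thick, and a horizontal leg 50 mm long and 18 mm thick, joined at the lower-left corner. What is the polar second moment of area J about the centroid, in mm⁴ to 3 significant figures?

Decompose the section into non-overlapping parts with the origin at the bottom-left of its bounding rectangle.
Vertical leg: 18 × 100, A = 1 800 mm², y = 50 mm, Ī = 1 500 000 mm⁴.
Horizontal leg (remainder): 32 × 18, A = 576 mm², y = 9 mm, Ī = 15 552 mm⁴.
Centroid: ȳ = ΣA·y / ΣA = 40.061 mm.
Transfer each piece to the centroidal x-axis using Ī + A·d² with d = y − 40.061:
  vertical leg: d = 9.9394 mm → contributes +1 677 825 mm⁴
  horizontal leg (remainder): d = -31.061 mm → contributes +571 254 mm⁴
Total I = 2 249 079 mm⁴.
For the y-axis: x̄ = 15.061 mm.
Repeating about the centroidal y-axis gives I_y = 370 479 mm⁴.
Polar second moment: J = I_x + I_y = 2 619 559 mm⁴.

J ≈ 2.62 × 10⁶ mm⁴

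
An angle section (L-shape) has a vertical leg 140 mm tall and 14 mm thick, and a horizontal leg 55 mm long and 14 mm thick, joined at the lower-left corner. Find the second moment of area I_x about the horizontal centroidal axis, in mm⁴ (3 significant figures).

Treat the section as a set of non-overlapping primitives; coordinates are from the bounding-box lower-left.
Vertical leg: 14 × 140, A = 1 960 mm², y = 70 mm, Ī = 3 201 333 mm⁴.
Horizontal leg (remainder): 41 × 14, A = 574 mm², y = 7 mm, Ī = 9375.3 mm⁴.
Centroid: ȳ = ΣA·y / ΣA = 55.729 mm.
Transfer each piece to the horizontal centroidal axis using Ī + A·d² with d = y − 55.729:
  vertical leg: d = 14.271 mm → contributes +3 600 494 mm⁴
  horizontal leg (remainder): d = -48.729 mm → contributes +1 372 363 mm⁴
Total I = 4 972 857 mm⁴.

I_x ≈ 4.97 × 10⁶ mm⁴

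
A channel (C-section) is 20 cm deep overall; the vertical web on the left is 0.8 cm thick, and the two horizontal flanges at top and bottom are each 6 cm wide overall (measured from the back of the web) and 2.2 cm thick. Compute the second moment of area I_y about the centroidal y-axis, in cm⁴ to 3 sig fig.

Decompose the section into non-overlapping parts with the origin at the bottom-left of its bounding rectangle.
Web: 0.8 × 20, A = 16 cm², x = 0.4 cm, Ī = 0.85333 cm⁴.
Top flange (beyond web): 5.2 × 2.2, A = 11.44 cm², x = 3.4 cm, Ī = 25.778 cm⁴.
Bottom flange (beyond web): 5.2 × 2.2, A = 11.44 cm², x = 3.4 cm, Ī = 25.778 cm⁴.
Centroid: x̄ = ΣA·x / ΣA = 2.1654 cm.
Transfer each piece to the centroidal y-axis using Ī + A·d² with d = x − 2.1654:
  web: d = -1.7654 cm → contributes +50.721 cm⁴
  top flange (beyond web): d = 1.2346 cm → contributes +43.214 cm⁴
  bottom flange (beyond web): d = 1.2346 cm → contributes +43.214 cm⁴
Total I = 137.15 cm⁴.

I_y ≈ 137 cm⁴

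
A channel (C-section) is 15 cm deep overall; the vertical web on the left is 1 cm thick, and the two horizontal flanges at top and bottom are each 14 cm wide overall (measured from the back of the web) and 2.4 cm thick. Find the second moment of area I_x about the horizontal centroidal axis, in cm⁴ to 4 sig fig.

Split into non-overlapping primitives; take the origin at the lower-left of the bounding box.
Web: 1 × 15, A = 15 cm², y = 7.5 cm, Ī = 281.25 cm⁴.
Top flange (beyond web): 13 × 2.4, A = 31.2 cm², y = 13.8 cm, Ī = 14.976 cm⁴.
Bottom flange (beyond web): 13 × 2.4, A = 31.2 cm², y = 1.2 cm, Ī = 14.976 cm⁴.
By symmetry the centroid is at mid-height, ȳ = 7.5 cm.
Transfer each piece to the horizontal centroidal axis using Ī + A·d² with d = y − 7.5:
  web: d = 0 cm → contributes +281.25 cm⁴
  top flange (beyond web): d = 6.3 cm → contributes +1253.3 cm⁴
  bottom flange (beyond web): d = -6.3 cm → contributes +1253.3 cm⁴
Total I = 2787.86 cm⁴.

I_x ≈ 2788 cm⁴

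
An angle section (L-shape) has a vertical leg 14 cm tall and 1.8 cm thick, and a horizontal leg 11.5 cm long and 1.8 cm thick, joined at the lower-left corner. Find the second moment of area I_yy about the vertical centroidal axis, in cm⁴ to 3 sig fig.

I_yy ≈ 485 cm⁴

Break the section into simple shapes (no overlaps), measuring from the bottom-left corner of the bounding box.
Vertical leg: 1.8 × 14, A = 25.2 cm², x = 0.9 cm, Ī = 6.804 cm⁴.
Horizontal leg (remainder): 9.7 × 1.8, A = 17.46 cm², x = 6.65 cm, Ī = 136.9 cm⁴.
Centroid: x̄ = ΣA·x / ΣA = 3.2534 cm.
Transfer each piece to the vertical centroidal axis using Ī + A·d² with d = x − 3.2534:
  vertical leg: d = -2.3534 cm → contributes +146.37 cm⁴
  horizontal leg (remainder): d = 3.3966 cm → contributes +338.34 cm⁴
Total I = 484.71 cm⁴.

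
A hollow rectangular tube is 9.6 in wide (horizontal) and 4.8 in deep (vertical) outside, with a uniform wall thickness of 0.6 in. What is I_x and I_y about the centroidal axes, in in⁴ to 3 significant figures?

I_x ≈ 55.8 in⁴, I_y ≈ 176 in⁴

Split into non-overlapping primitives; take the origin at the lower-left of the bounding box.
Outer rectangle: 9.6 × 4.8, A = 46.08 in², y = 2.4 in, Ī = 88.474 in⁴.
Inner void (subtracted): 8.4 × 3.6, A = 30.24 in², y = 2.4 in, Ī = 32.659 in⁴.
By symmetry the centroid is at mid-height, ȳ = 2.4 in.
All pieces are centred on the centroidal x-axis, so I = ΣĪ (holes subtracted) = 55.814 in⁴.
Repeating about the centroidal y-axis gives I_y = 176.08 in⁴.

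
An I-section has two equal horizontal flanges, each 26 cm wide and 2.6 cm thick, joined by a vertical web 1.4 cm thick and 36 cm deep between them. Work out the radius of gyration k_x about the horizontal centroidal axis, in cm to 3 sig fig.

Treat the section as a set of non-overlapping primitives; coordinates are from the bounding-box lower-left.
Bottom flange: 26 × 2.6, A = 67.6 cm², y = 1.3 cm, Ī = 38.081 cm⁴.
Web: 1.4 × 36, A = 50.4 cm², y = 20.6 cm, Ī = 5443.2 cm⁴.
Top flange: 26 × 2.6, A = 67.6 cm², y = 39.9 cm, Ī = 38.081 cm⁴.
By symmetry the centroid is at mid-height, ȳ = 20.6 cm.
Transfer each piece to the horizontal centroidal axis using Ī + A·d² with d = y − 20.6:
  bottom flange: d = -19.3 cm → contributes +25 218 cm⁴
  web: d = 0 cm → contributes +5443.2 cm⁴
  top flange: d = 19.3 cm → contributes +25 218 cm⁴
Total I = 55 880 cm⁴.
Radius of gyration: k = √(I/A) = √(55 880 / 185.6) = 17.352 cm.

k_x ≈ 17.4 cm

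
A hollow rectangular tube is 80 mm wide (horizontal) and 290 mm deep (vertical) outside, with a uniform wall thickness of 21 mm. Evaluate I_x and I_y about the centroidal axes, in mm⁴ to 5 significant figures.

I_x ≈ 1.1429 × 10⁸ mm⁴, I_y ≈ 1.1239 × 10⁷ mm⁴

Break the section into simple shapes (no overlaps), measuring from the bottom-left corner of the bounding box.
Outer rectangle: 80 × 290, A = 23 200 mm², y = 145 mm, Ī = 162 593 333 mm⁴.
Inner void (subtracted): 38 × 248, A = 9 424 mm², y = 145 mm, Ī = 48 301 141 mm⁴.
By symmetry the centroid is at mid-height, ȳ = 145 mm.
All pieces are centred on the centroidal x-axis, so I = ΣĪ (holes subtracted) = 114 292 192 mm⁴.
Repeating about the centroidal y-axis gives I_y = 11 239 312 mm⁴.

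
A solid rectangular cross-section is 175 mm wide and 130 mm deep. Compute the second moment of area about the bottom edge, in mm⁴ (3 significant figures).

The section: 175 × 130, A = 22 750 mm², y = 65 mm, Ī = 32 039 583 mm⁴.
Transfer it to a horizontal axis along the bottom face using Ī + A·d² with d = y − 0:
  the section: d = 65 mm → contributes +128 158 333 mm⁴
Total I = 128 158 333 mm⁴.

I_base ≈ 1.28 × 10⁸ mm⁴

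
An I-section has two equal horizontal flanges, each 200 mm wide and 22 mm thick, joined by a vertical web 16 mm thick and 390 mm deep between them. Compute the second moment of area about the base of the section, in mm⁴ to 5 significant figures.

Break the section into simple shapes (no overlaps), measuring from the bottom-left corner of the bounding box.
Bottom flange: 200 × 22, A = 4 400 mm², y = 11 mm, Ī = 177466.7 mm⁴.
Web: 16 × 390, A = 6 240 mm², y = 217 mm, Ī = 79 092 000 mm⁴.
Top flange: 200 × 22, A = 4 400 mm², y = 423 mm, Ī = 177466.7 mm⁴.
Transfer each piece to the bottom edge using Ī + A·d² with d = y − 0:
  bottom flange: d = 11 mm → contributes +709866.7 mm⁴
  web: d = 217 mm → contributes +372 927 360 mm⁴
  top flange: d = 423 mm → contributes +787 465 067 mm⁴
Total I = 1 161 102 293 mm⁴.

I_base ≈ 1.1611 × 10⁹ mm⁴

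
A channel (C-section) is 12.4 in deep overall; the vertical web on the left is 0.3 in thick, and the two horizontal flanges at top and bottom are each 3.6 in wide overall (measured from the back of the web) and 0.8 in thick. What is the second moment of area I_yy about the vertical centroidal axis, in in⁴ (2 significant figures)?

Split into non-overlapping primitives; take the origin at the lower-left of the bounding box.
Web: 0.3 × 12.4, A = 3.72 in², x = 0.15 in, Ī = 0.0279 in⁴.
Top flange (beyond web): 3.3 × 0.8, A = 2.64 in², x = 1.95 in, Ī = 2.396 in⁴.
Bottom flange (beyond web): 3.3 × 0.8, A = 2.64 in², x = 1.95 in, Ī = 2.396 in⁴.
Centroid: x̄ = ΣA·x / ΣA = 1.206 in.
Transfer each piece to the vertical centroidal axis using Ī + A·d² with d = x − 1.206:
  web: d = -1.056 in → contributes +4.176 in⁴
  top flange (beyond web): d = 0.744 in → contributes +3.857 in⁴
  bottom flange (beyond web): d = 0.744 in → contributes +3.857 in⁴
Total I = 11.89 in⁴.

I_yy ≈ 12 in⁴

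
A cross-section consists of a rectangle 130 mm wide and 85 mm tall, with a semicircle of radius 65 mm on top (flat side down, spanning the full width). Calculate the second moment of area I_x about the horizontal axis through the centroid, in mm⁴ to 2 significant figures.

I_x ≈ 2.9 × 10⁷ mm⁴

Decompose the section into non-overlapping parts with the origin at the bottom-left of its bounding rectangle.
Rectangular body: 130 × 85, A = 11 050 mm², y = 42.5 mm, Ī = 6 653 021 mm⁴.
Semicircular cap: semicircle r = 65, A = 6 637 mm², y = 112.6 mm, Ī = 1 959 230 mm⁴.
Centroid: ȳ = ΣA·y / ΣA = 68.8 mm.
Transfer each piece to the horizontal axis through the centroid using Ī + A·d² with d = y − 68.8:
  rectangular body: d = -26.3 mm → contributes +14 295 587 mm⁴
  semicircular cap: d = 43.79 mm → contributes +14 684 145 mm⁴
Total I = 28 979 732 mm⁴.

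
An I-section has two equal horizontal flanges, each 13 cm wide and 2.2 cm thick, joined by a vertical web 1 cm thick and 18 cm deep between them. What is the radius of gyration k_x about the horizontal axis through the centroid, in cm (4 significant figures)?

k_x ≈ 9.185 cm

Decompose the section into non-overlapping parts with the origin at the bottom-left of its bounding rectangle.
Bottom flange: 13 × 2.2, A = 28.6 cm², y = 1.1 cm, Ī = 11.5353 cm⁴.
Web: 1 × 18, A = 18 cm², y = 11.2 cm, Ī = 486 cm⁴.
Top flange: 13 × 2.2, A = 28.6 cm², y = 21.3 cm, Ī = 11.5353 cm⁴.
By symmetry the centroid is at mid-height, ȳ = 11.2 cm.
Transfer each piece to the horizontal axis through the centroid using Ī + A·d² with d = y − 11.2:
  bottom flange: d = -10.1 cm → contributes +2929.02 cm⁴
  web: d = 0 cm → contributes +486 cm⁴
  top flange: d = 10.1 cm → contributes +2929.02 cm⁴
Total I = 6344.04 cm⁴.
Radius of gyration: k = √(I/A) = √(6344.04 / 75.2) = 9.18489 cm.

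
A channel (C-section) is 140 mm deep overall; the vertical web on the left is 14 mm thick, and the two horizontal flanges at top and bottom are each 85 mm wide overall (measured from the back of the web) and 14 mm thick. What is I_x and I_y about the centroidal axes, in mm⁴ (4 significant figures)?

I_x ≈ 1.112 × 10⁷ mm⁴, I_y ≈ 2.650 × 10⁶ mm⁴

Split into non-overlapping primitives; take the origin at the lower-left of the bounding box.
Web: 14 × 140, A = 1 960 mm², y = 70 mm, Ī = 3 201 333 mm⁴.
Top flange (beyond web): 71 × 14, A = 994 mm², y = 133 mm, Ī = 16235.3 mm⁴.
Bottom flange (beyond web): 71 × 14, A = 994 mm², y = 7 mm, Ī = 16235.3 mm⁴.
By symmetry the centroid is at mid-height, ȳ = 70 mm.
Transfer each piece to the centroidal x-axis using Ī + A·d² with d = y − 70:
  web: d = 0 mm → contributes +3 201 333 mm⁴
  top flange (beyond web): d = 63 mm → contributes +3 961 421 mm⁴
  bottom flange (beyond web): d = -63 mm → contributes +3 961 421 mm⁴
Total I = 11 124 176 mm⁴.
For the y-axis: x̄ = 28.4007 mm.
Repeating about the centroidal y-axis gives I_y = 2 649 818 mm⁴.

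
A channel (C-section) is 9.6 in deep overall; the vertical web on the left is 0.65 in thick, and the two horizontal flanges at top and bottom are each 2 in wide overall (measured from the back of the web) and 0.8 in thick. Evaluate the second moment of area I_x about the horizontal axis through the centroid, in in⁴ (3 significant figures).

Decompose the section into non-overlapping parts with the origin at the bottom-left of its bounding rectangle.
Web: 0.65 × 9.6, A = 6.24 in², y = 4.8 in, Ī = 47.923 in⁴.
Top flange (beyond web): 1.35 × 0.8, A = 1.08 in², y = 9.2 in, Ī = 0.0576 in⁴.
Bottom flange (beyond web): 1.35 × 0.8, A = 1.08 in², y = 0.4 in, Ī = 0.0576 in⁴.
By symmetry the centroid is at mid-height, ȳ = 4.8 in.
Transfer each piece to the horizontal axis through the centroid using Ī + A·d² with d = y − 4.8:
  web: d = 0 in → contributes +47.923 in⁴
  top flange (beyond web): d = 4.4 in → contributes +20.966 in⁴
  bottom flange (beyond web): d = -4.4 in → contributes +20.966 in⁴
Total I = 89.856 in⁴.

I_x ≈ 89.9 in⁴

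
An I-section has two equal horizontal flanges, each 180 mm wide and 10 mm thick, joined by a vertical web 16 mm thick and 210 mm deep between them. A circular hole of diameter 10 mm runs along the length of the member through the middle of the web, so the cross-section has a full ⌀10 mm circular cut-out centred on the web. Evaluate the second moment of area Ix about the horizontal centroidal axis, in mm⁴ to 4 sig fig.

Break the section into simple shapes (no overlaps), measuring from the bottom-left corner of the bounding box.
Bottom flange: 180 × 10, A = 1 800 mm², y = 5 mm, Ī = 15 000 mm⁴.
Web: 16 × 210, A = 3 360 mm², y = 115 mm, Ī = 12 348 000 mm⁴.
Top flange: 180 × 10, A = 1 800 mm², y = 225 mm, Ī = 15 000 mm⁴.
Hole (subtracted): ⌀10, A = 78.5398 mm², y = 115 mm, Ī = 490.874 mm⁴.
By symmetry the centroid is at mid-height, ȳ = 115 mm.
Transfer each piece to the horizontal centroidal axis using Ī + A·d² with d = y − 115:
  bottom flange: d = -110 mm → contributes +21 795 000 mm⁴
  web: d = 0 mm → contributes +12 348 000 mm⁴
  top flange: d = 110 mm → contributes +21 795 000 mm⁴
  hole: d = 0 mm → contributes −490.874 mm⁴
Total I = 55 937 509 mm⁴.

Ix ≈ 5.594 × 10⁷ mm⁴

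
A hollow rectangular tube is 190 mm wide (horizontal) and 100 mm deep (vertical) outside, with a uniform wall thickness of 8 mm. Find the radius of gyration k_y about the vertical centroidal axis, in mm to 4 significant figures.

Break the section into simple shapes (no overlaps), measuring from the bottom-left corner of the bounding box.
Outer rectangle: 190 × 100, A = 19 000 mm², x = 95 mm, Ī = 57 158 333 mm⁴.
Inner void (subtracted): 174 × 84, A = 14 616 mm², x = 95 mm, Ī = 36 876 168 mm⁴.
By symmetry the centroid is at mid-width, x̄ = 95 mm.
All pieces are centred on the vertical centroidal axis, so I = ΣĪ (holes subtracted) = 20 282 165 mm⁴.
Radius of gyration: k = √(I/A) = √(20 282 165 / 4 384) = 68.0177 mm.

k_y ≈ 68.02 mm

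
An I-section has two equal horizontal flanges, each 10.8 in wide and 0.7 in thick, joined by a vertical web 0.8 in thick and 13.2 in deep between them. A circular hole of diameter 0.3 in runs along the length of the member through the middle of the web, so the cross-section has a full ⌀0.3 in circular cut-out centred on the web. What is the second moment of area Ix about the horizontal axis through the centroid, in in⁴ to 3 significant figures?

Break the section into simple shapes (no overlaps), measuring from the bottom-left corner of the bounding box.
Bottom flange: 10.8 × 0.7, A = 7.56 in², y = 0.35 in, Ī = 0.3087 in⁴.
Web: 0.8 × 13.2, A = 10.56 in², y = 7.3 in, Ī = 153.33 in⁴.
Top flange: 10.8 × 0.7, A = 7.56 in², y = 14.25 in, Ī = 0.3087 in⁴.
Hole (subtracted): ⌀0.3, A = 0.070686 in², y = 7.3 in, Ī = 0.00039761 in⁴.
By symmetry the centroid is at mid-height, ȳ = 7.3 in.
Transfer each piece to the horizontal axis through the centroid using Ī + A·d² with d = y − 7.3:
  bottom flange: d = -6.95 in → contributes +365.48 in⁴
  web: d = 0 in → contributes +153.33 in⁴
  top flange: d = 6.95 in → contributes +365.48 in⁴
  hole: d = 0 in → contributes −0.00039761 in⁴
Total I = 884.28 in⁴.

Ix ≈ 884 in⁴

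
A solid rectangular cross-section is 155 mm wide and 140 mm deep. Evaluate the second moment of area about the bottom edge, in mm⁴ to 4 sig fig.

The section: 155 × 140, A = 21 700 mm², y = 70 mm, Ī = 35 443 333 mm⁴.
Transfer it to a horizontal axis along the bottom face using Ī + A·d² with d = y − 0:
  the section: d = 70 mm → contributes +141 773 333 mm⁴
Total I = 141 773 333 mm⁴.

I_base ≈ 1.418 × 10⁸ mm⁴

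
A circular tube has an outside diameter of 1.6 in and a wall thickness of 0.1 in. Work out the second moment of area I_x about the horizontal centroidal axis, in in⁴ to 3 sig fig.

Split into non-overlapping primitives; take the origin at the lower-left of the bounding box.
Outer circle: ⌀1.6, A = 2.0106 in², y = 0.8 in, Ī = 0.3217 in⁴.
Bore (subtracted): ⌀1.4, A = 1.5394 in², y = 0.8 in, Ī = 0.18857 in⁴.
By symmetry the centroid is at mid-height, ȳ = 0.8 in.
All pieces are centred on the horizontal centroidal axis, so I = ΣĪ (holes subtracted) = 0.13312 in⁴.

I_x ≈ 0.133 in⁴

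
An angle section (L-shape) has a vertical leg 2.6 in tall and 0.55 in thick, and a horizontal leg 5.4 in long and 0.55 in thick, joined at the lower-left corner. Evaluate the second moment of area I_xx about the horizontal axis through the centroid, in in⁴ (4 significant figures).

I_xx ≈ 1.851 in⁴

Split into non-overlapping primitives; take the origin at the lower-left of the bounding box.
Vertical leg: 0.55 × 2.6, A = 1.43 in², y = 1.3 in, Ī = 0.805567 in⁴.
Horizontal leg (remainder): 4.85 × 0.55, A = 2.6675 in², y = 0.275 in, Ī = 0.0672432 in⁴.
Centroid: ȳ = ΣA·y / ΣA = 0.632718 in.
Transfer each piece to the horizontal axis through the centroid using Ī + A·d² with d = y − 0.632718:
  vertical leg: d = 0.667282 in → contributes +1.4423 in⁴
  horizontal leg (remainder): d = -0.357718 in → contributes +0.408583 in⁴
Total I = 1.85088 in⁴.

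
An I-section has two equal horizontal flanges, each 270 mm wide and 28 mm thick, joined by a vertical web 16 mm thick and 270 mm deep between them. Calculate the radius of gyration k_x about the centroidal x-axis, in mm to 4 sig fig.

k_x ≈ 136.6 mm

Break the section into simple shapes (no overlaps), measuring from the bottom-left corner of the bounding box.
Bottom flange: 270 × 28, A = 7 560 mm², y = 14 mm, Ī = 493 920 mm⁴.
Web: 16 × 270, A = 4 320 mm², y = 163 mm, Ī = 26 244 000 mm⁴.
Top flange: 270 × 28, A = 7 560 mm², y = 312 mm, Ī = 493 920 mm⁴.
By symmetry the centroid is at mid-height, ȳ = 163 mm.
Transfer each piece to the centroidal x-axis using Ī + A·d² with d = y − 163:
  bottom flange: d = -149 mm → contributes +168 333 480 mm⁴
  web: d = 0 mm → contributes +26 244 000 mm⁴
  top flange: d = 149 mm → contributes +168 333 480 mm⁴
Total I = 362 910 960 mm⁴.
Radius of gyration: k = √(I/A) = √(362 910 960 / 19 440) = 136.632 mm.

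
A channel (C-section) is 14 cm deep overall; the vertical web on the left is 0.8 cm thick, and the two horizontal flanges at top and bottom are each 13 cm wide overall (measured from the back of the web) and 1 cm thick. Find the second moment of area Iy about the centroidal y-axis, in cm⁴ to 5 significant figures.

Treat the section as a set of non-overlapping primitives; coordinates are from the bounding-box lower-left.
Web: 0.8 × 14, A = 11.2 cm², x = 0.4 cm, Ī = 0.5973333 cm⁴.
Top flange (beyond web): 12.2 × 1, A = 12.2 cm², x = 6.9 cm, Ī = 151.3207 cm⁴.
Bottom flange (beyond web): 12.2 × 1, A = 12.2 cm², x = 6.9 cm, Ī = 151.3207 cm⁴.
Centroid: x̄ = ΣA·x / ΣA = 4.855056 cm.
Transfer each piece to the centroidal y-axis using Ī + A·d² with d = x − 4.855056:
  web: d = -4.455056 cm → contributes +222.8896 cm⁴
  top flange (beyond web): d = 2.044944 cm → contributes +202.3386 cm⁴
  bottom flange (beyond web): d = 2.044944 cm → contributes +202.3386 cm⁴
Total I = 627.5668 cm⁴.

Iy ≈ 627.57 cm⁴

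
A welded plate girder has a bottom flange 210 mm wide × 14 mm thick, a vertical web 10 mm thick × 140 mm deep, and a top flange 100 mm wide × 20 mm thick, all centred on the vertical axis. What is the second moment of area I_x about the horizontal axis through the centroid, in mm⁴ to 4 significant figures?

I_x ≈ 3.194 × 10⁷ mm⁴

Split into non-overlapping primitives; take the origin at the lower-left of the bounding box.
Bottom plate: 210 × 14, A = 2 940 mm², y = 7 mm, Ī = 48 020 mm⁴.
Web plate: 10 × 140, A = 1 400 mm², y = 84 mm, Ī = 2 286 667 mm⁴.
Top plate: 100 × 20, A = 2 000 mm², y = 164 mm, Ī = 66666.7 mm⁴.
Centroid: ȳ = ΣA·y / ΣA = 73.53 mm.
Transfer each piece to the horizontal axis through the centroid using Ī + A·d² with d = y − 73.53:
  bottom plate: d = -66.53 mm → contributes +13 061 156 mm⁴
  web plate: d = 10.47 mm → contributes +2 440 137 mm⁴
  top plate: d = 90.47 mm → contributes +16 436 320 mm⁴
Total I = 31 937 613 mm⁴.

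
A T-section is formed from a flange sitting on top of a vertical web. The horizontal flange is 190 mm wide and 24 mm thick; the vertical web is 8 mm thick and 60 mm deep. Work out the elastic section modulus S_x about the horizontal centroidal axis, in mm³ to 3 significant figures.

Break the section into simple shapes (no overlaps), measuring from the bottom-left corner of the bounding box.
Flange: 190 × 24, A = 4 560 mm², y = 72 mm, Ī = 218 880 mm⁴.
Web: 8 × 60, A = 480 mm², y = 30 mm, Ī = 144 000 mm⁴.
Centroid: ȳ = ΣA·y / ΣA = 68 mm.
Transfer each piece to the horizontal centroidal axis using Ī + A·d² with d = y − 68:
  flange: d = 4 mm → contributes +291 840 mm⁴
  web: d = -38 mm → contributes +837 120 mm⁴
Total I = 1 128 960 mm⁴.
Extreme fibre distance c = 68 mm; S = I/c = 16 602 mm³.

S_x ≈ 1.66 × 10⁴ mm³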